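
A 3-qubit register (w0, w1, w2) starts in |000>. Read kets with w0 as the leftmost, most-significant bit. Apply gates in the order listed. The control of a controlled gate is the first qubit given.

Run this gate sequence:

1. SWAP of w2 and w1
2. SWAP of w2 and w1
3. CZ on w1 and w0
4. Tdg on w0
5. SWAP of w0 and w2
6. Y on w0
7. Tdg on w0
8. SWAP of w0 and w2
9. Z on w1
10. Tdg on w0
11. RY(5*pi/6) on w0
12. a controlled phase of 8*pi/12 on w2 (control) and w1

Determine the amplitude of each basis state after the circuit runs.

After the circuit, the state carries amplitude (-sqrt(2) + sqrt(6))*exp(I*pi/4)/4 on |001>, (sqrt(2) + sqrt(6))*exp(I*pi/4)/4 on |101>, and 0 on every other basis state.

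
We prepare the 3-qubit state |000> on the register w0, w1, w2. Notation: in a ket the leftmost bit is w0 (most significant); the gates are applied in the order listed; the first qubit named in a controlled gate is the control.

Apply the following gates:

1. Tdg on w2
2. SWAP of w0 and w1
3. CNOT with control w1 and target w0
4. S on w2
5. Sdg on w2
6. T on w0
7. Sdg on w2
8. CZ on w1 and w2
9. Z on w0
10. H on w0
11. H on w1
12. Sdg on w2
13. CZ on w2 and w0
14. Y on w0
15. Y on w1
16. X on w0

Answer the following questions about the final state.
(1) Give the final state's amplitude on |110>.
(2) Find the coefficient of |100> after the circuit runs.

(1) |110> carries amplitude 1/2 in the final state. Key observation: the block from step 4 through step 5 cancels to the identity and can be dropped.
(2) The final state's coefficient on |100> equals -1/2.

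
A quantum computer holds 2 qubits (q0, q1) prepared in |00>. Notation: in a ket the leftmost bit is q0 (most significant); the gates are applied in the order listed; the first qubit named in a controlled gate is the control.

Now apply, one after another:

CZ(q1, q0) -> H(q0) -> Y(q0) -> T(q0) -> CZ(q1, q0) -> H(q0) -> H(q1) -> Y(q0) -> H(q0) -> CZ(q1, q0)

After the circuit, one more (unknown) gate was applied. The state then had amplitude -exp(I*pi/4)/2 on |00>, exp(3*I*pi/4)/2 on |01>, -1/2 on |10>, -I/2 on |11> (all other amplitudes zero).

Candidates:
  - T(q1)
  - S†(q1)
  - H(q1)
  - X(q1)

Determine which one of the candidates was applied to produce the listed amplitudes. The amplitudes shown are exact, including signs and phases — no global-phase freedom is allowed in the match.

It was S†(q1) that produced the state shown.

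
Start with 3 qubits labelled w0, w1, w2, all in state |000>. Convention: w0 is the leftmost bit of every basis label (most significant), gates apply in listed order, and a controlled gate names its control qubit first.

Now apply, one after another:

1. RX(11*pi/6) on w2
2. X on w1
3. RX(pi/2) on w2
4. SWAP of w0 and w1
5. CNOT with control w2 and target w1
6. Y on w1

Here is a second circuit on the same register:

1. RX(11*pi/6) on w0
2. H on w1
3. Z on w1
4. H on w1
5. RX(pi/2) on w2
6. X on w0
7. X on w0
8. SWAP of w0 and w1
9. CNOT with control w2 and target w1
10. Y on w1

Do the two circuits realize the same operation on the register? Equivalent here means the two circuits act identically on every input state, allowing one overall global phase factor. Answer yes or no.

No, they are not equivalent — no single phase factor reconciles the two unitaries.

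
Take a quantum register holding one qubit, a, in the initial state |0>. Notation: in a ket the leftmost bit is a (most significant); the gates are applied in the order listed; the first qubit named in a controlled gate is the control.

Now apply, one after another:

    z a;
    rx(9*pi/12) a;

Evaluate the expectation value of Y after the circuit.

The observable Y averages to -sqrt(2)/2.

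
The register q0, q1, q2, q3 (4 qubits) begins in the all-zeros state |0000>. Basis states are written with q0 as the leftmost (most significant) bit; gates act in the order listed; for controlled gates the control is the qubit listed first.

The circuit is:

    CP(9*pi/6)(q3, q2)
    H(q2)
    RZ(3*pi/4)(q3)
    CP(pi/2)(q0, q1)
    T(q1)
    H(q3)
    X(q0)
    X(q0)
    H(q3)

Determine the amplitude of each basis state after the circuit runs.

The final amplitudes are -sqrt(2)*exp(5*I*pi/8)/2 on |0000>, -sqrt(2)*exp(5*I*pi/8)/2 on |0010>, and 0 on every other basis state. Key observation: steps 6-9 multiply out to the identity, so the circuit reduces to the remaining gates.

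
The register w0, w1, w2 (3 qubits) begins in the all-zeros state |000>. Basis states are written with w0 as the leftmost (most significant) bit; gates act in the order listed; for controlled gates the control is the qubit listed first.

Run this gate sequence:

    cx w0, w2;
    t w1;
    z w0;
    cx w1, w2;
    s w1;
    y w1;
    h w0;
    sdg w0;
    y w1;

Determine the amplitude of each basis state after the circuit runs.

After the circuit, the state carries amplitude sqrt(2)/2 on |000>, -sqrt(2)*I/2 on |100>, and 0 on every other basis state.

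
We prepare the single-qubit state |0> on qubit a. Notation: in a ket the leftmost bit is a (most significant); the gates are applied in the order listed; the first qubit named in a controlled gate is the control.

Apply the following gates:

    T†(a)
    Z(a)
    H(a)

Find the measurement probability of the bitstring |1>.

The probability of measuring |1> is 1/2.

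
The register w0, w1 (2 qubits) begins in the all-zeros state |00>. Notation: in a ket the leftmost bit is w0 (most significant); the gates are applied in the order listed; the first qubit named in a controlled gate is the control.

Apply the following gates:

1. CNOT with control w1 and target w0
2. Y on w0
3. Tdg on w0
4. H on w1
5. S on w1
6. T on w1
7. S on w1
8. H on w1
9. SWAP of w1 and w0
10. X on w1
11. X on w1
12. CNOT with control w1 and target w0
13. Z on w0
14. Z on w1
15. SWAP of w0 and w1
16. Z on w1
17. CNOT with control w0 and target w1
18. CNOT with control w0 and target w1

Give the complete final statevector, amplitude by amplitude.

The resulting statevector has amplitude 0 on |00>, 0 on |01>, -I/2 - exp(I*pi/4)/2 on |10>, -exp(I*pi/4)/2 + I/2 on |11>. Key observation: the block from step 17 through step 18 cancels to the identity and can be dropped.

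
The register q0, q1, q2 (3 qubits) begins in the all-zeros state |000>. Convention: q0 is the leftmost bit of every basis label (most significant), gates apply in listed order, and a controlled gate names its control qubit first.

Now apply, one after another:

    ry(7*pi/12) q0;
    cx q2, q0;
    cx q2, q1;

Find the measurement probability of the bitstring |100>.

Outcome |100> occurs with probability -sqrt(2)/8 + sqrt(6)/8 + 1/2.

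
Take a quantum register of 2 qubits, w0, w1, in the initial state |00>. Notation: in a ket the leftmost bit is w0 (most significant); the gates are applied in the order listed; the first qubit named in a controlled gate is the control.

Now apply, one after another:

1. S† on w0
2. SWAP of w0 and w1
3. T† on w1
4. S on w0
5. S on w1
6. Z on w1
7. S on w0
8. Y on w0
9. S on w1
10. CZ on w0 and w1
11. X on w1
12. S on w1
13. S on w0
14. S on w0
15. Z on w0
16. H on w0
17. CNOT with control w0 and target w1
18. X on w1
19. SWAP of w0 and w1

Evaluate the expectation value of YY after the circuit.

In the final state, YY has expectation 1.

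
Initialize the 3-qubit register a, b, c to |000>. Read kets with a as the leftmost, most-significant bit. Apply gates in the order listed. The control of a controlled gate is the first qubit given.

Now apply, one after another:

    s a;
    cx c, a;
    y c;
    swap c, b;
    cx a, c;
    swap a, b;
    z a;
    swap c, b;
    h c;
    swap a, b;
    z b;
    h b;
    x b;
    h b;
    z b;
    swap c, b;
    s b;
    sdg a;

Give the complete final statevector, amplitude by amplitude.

The resulting statevector has amplitude sqrt(2)*I/2 on |001>, -sqrt(2)/2 on |011>, and 0 on every other basis state. Key observation: gates 12-15 undo each other exactly, leaving only the rest of the circuit to track.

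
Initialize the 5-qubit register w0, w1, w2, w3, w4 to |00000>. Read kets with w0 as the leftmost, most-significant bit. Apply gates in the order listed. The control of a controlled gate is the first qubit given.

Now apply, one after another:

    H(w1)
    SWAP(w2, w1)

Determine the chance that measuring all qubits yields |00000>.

Outcome |00000> occurs with probability 1/2.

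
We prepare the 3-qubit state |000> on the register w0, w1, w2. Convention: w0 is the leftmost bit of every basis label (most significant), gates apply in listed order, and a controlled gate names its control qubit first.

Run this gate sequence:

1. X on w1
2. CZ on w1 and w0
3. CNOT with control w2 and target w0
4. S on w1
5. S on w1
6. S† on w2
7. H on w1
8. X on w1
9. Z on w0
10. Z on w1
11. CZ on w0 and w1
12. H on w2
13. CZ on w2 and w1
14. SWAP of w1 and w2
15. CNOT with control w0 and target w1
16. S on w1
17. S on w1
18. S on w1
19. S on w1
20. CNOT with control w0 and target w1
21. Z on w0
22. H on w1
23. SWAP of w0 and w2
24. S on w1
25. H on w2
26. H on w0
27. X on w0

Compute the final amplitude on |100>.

The amplitude on |100> is sqrt(2)/4. Key observation: gates 16-19 undo each other exactly, leaving only the rest of the circuit to track.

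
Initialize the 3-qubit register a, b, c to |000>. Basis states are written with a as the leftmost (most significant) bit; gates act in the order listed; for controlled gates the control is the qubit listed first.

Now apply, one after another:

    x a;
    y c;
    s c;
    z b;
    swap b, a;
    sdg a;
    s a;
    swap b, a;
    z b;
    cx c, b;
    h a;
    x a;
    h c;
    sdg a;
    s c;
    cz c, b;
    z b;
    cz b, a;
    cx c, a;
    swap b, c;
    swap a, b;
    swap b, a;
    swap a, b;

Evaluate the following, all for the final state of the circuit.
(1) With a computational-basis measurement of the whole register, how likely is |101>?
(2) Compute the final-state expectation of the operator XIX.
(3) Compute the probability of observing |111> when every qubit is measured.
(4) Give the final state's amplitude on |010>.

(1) Outcome |101> occurs with probability 1/4. Key observation: steps 4-9 multiply out to the identity, so the circuit reduces to the remaining gates.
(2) The expectation value of XIX is 0.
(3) Outcome |111> occurs with probability 1/4.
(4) The final state's coefficient on |010> equals 0.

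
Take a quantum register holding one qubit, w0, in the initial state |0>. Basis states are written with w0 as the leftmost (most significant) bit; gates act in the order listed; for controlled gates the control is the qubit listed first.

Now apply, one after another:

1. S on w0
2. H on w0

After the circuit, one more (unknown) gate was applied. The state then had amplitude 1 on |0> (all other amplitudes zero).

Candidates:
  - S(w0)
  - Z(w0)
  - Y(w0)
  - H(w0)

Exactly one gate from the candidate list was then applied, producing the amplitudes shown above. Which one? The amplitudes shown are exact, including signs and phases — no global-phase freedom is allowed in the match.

The unique candidate consistent with the amplitudes is H(w0).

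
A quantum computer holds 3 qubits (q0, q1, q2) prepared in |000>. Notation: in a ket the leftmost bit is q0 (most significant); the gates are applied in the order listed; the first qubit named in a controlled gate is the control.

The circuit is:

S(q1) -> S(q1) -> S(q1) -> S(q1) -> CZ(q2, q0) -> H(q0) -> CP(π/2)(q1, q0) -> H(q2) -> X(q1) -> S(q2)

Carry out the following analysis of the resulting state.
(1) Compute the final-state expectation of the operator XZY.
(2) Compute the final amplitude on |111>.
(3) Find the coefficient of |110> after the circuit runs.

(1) In the final state, XZY has expectation -1. Key observation: steps 1-4 multiply out to the identity, so the circuit reduces to the remaining gates.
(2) The amplitude on |111> is I/2.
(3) The final state's coefficient on |110> equals 1/2.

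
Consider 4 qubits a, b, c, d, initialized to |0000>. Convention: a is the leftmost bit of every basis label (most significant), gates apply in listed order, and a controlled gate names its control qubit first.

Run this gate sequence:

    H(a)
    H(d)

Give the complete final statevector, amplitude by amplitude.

The final amplitudes are 1/2 on |0000>, 1/2 on |0001>, 1/2 on |1000>, 1/2 on |1001>, and 0 on every other basis state.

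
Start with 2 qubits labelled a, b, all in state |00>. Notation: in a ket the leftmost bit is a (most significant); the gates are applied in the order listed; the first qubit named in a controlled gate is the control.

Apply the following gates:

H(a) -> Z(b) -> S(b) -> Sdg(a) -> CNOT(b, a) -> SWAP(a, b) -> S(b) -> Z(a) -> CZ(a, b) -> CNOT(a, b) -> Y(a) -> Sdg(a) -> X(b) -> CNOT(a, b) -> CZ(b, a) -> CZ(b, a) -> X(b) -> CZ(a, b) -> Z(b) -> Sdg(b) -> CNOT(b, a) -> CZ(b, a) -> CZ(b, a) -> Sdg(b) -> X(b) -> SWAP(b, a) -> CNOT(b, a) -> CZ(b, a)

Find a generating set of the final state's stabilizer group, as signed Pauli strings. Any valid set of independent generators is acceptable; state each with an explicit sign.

The stabilizer group can be generated by -IX, +ZI, among other valid generating sets. Key observation: steps 22-23 multiply out to the identity, so the circuit reduces to the remaining gates.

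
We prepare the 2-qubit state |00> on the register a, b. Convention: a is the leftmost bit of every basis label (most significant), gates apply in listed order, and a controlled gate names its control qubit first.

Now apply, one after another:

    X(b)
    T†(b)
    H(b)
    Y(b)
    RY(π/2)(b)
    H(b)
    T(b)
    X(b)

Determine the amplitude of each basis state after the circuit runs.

The resulting statevector has amplitude -sqrt(2)*I/2 on |00>, sqrt(2)*exp(I*pi/4)/2 on |01>, 0 on |10>, 0 on |11>.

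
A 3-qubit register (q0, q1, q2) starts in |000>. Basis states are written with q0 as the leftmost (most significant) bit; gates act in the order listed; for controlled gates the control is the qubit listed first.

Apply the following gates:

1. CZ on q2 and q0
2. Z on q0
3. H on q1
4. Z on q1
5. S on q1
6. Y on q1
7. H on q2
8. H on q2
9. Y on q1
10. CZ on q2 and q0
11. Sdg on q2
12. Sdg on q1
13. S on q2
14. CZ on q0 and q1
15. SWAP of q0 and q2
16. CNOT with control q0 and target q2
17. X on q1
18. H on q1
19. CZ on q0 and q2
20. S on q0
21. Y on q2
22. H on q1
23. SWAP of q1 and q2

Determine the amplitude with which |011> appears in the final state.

|011> carries amplitude sqrt(2)*I/2 in the final state. Key observation: the block from step 6 through step 9 cancels to the identity and can be dropped.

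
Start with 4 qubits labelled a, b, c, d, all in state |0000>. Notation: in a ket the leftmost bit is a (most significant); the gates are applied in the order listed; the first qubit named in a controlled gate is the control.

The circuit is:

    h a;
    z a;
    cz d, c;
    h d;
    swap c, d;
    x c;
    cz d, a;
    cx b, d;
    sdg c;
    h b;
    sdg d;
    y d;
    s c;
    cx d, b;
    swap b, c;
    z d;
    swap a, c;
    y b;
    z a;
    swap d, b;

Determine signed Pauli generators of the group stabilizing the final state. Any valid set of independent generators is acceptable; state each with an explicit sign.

One valid set of independent stabilizer generators is -XIII, -IIXI, -IIIX, -IZII (any independent generating set of the same group is equally correct).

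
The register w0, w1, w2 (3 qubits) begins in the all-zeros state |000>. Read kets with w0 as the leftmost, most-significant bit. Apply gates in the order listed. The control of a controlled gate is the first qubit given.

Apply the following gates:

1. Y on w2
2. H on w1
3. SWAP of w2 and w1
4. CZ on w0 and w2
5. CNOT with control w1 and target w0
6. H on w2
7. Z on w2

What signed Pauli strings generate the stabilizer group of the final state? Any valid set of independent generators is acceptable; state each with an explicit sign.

The stabilizer group can be generated by -ZII, -IZI, +IIZ, among other valid generating sets.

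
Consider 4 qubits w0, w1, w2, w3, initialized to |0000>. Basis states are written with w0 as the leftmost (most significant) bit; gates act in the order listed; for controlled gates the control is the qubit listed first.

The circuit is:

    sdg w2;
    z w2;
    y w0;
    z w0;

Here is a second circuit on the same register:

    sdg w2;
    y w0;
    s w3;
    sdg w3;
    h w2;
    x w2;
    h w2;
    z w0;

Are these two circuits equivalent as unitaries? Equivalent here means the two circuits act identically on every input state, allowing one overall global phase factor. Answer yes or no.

Yes, they are equivalent — the unitaries differ by at most a global phase.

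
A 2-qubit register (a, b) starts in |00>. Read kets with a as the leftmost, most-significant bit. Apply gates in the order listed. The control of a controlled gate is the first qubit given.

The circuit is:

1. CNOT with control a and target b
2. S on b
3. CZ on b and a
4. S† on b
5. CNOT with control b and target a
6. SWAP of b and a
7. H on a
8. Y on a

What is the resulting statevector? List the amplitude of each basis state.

After the circuit, the state carries amplitude -sqrt(2)*I/2 on |00>, 0 on |01>, sqrt(2)*I/2 on |10>, 0 on |11>.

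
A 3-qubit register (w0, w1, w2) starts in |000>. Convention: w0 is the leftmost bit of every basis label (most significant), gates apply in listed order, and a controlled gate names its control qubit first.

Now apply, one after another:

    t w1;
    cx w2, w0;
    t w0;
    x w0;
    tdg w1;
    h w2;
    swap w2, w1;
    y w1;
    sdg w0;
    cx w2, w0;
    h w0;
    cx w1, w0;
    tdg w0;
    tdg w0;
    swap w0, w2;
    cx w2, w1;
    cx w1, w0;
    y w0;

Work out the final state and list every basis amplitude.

The resulting statevector has amplitude 0 on |000>, 0 on |001>, I/2 on |010>, -1/2 on |011>, -I/2 on |100>, 1/2 on |101>, 0 on |110>, 0 on |111>.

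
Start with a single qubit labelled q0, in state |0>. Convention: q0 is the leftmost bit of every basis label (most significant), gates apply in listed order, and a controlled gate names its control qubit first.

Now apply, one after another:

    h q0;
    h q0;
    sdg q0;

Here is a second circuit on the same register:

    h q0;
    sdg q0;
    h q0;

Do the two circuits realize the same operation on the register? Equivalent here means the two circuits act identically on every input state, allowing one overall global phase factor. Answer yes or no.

No: there is an input state on which the two circuits produce genuinely different outputs (not merely differing by a phase).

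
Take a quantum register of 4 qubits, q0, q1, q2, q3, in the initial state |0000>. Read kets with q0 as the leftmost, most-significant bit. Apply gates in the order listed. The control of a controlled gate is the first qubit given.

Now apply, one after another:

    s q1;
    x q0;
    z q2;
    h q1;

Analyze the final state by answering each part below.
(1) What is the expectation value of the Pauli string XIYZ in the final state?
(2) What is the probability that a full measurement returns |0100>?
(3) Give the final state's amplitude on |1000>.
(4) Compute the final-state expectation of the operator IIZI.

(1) The observable XIYZ averages to 0.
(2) The probability of measuring |0100> is 0.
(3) The amplitude on |1000> is sqrt(2)/2.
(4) The observable IIZI averages to 1.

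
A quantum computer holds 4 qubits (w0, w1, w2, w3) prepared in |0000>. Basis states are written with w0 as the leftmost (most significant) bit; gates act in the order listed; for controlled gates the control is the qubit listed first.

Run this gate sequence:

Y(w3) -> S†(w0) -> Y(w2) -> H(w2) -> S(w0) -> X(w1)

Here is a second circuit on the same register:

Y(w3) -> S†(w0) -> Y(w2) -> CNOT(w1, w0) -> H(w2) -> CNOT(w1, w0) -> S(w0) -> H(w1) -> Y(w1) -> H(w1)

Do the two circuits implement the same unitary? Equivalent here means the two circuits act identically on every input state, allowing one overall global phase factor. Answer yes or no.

No: there is an input state on which the two circuits produce genuinely different outputs (not merely differing by a phase).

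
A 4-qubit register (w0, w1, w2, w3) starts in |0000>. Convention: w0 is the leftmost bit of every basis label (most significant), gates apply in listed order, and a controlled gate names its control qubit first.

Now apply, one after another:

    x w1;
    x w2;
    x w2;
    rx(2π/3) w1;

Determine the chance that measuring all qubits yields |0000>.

Outcome |0000> occurs with probability 3/4. Key observation: the block from step 2 through step 3 cancels to the identity and can be dropped.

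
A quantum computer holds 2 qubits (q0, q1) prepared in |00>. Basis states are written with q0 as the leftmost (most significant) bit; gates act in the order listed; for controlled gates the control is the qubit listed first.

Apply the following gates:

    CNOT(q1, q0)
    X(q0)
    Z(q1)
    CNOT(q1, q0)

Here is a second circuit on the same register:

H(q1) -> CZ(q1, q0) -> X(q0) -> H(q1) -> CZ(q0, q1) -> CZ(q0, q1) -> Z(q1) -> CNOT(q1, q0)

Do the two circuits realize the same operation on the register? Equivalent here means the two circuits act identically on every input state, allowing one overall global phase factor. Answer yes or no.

No: there is an input state on which the two circuits produce genuinely different outputs (not merely differing by a phase).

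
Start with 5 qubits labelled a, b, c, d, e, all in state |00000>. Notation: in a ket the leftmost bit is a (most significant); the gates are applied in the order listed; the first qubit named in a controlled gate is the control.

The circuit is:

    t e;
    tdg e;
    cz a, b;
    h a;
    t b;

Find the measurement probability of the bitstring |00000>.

Outcome |00000> occurs with probability 1/2.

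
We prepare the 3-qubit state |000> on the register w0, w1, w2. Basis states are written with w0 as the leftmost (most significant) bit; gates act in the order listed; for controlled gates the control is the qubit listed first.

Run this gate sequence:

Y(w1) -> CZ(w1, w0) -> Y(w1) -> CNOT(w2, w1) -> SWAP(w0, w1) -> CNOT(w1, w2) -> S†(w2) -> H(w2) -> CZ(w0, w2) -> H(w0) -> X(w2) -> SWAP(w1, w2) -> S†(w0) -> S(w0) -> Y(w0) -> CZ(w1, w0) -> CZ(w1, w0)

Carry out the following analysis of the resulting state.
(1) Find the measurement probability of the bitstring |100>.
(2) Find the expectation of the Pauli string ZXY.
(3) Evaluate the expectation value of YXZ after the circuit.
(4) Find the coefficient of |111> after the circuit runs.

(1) Outcome |100> occurs with probability 1/4.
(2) The expectation value of ZXY is 0.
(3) In the final state, YXZ has expectation 0.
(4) |111> carries amplitude 0 in the final state.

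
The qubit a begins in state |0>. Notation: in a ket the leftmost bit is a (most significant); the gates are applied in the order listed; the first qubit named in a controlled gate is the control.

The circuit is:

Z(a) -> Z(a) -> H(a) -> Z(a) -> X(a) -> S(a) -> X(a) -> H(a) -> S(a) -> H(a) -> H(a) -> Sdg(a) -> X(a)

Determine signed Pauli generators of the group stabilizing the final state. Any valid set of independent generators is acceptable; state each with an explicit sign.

One valid set of independent stabilizer generators is +Y (any independent generating set of the same group is equally correct).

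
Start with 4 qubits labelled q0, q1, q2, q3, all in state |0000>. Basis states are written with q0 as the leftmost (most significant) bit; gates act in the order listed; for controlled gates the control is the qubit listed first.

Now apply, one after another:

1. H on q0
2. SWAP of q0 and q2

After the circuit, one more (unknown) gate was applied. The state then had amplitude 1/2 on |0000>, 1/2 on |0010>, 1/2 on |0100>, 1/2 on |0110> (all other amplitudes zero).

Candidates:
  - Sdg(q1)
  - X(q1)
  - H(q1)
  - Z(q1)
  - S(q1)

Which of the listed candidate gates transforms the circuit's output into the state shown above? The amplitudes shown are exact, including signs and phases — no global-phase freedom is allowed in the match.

The applied gate was H(q1).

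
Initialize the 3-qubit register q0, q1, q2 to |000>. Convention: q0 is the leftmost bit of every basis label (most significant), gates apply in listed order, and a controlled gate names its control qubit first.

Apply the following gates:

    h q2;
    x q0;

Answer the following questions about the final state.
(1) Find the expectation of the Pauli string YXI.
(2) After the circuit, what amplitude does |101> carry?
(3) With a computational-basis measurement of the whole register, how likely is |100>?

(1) The observable YXI averages to 0.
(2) The amplitude on |101> is sqrt(2)/2.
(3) The probability of measuring |100> is 1/2.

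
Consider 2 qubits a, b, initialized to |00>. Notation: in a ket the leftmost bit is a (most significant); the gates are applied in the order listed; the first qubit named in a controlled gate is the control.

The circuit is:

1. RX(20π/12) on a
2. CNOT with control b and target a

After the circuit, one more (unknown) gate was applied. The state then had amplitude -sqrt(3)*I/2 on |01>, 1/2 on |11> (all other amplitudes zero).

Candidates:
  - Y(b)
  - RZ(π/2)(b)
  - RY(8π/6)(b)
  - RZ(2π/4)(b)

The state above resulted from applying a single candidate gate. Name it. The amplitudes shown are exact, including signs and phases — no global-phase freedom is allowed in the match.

The applied gate was Y(b).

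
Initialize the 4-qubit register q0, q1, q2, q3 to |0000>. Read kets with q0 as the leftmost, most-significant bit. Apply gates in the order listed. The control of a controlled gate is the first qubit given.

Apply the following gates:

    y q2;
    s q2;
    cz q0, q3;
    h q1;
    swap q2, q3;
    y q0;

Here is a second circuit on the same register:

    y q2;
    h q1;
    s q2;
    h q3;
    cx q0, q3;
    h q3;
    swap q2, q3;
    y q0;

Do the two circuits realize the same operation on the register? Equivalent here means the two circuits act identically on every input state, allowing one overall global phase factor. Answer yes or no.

Yes: on every input state the two circuits agree up to one overall phase factor.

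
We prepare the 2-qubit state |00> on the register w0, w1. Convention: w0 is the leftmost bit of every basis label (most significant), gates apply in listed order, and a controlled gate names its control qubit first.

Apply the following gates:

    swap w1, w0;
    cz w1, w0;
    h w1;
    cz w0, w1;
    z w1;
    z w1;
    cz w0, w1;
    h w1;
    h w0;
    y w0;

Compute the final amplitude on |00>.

The amplitude on |00> is -sqrt(2)*I/2.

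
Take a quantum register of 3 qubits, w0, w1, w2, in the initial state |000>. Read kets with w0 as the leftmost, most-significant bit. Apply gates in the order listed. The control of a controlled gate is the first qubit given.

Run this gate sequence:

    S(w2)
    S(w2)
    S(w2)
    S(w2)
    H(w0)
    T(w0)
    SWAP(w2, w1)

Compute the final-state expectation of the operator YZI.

In the final state, YZI has expectation sqrt(2)/2. Key observation: the block from step 1 through step 4 cancels to the identity and can be dropped.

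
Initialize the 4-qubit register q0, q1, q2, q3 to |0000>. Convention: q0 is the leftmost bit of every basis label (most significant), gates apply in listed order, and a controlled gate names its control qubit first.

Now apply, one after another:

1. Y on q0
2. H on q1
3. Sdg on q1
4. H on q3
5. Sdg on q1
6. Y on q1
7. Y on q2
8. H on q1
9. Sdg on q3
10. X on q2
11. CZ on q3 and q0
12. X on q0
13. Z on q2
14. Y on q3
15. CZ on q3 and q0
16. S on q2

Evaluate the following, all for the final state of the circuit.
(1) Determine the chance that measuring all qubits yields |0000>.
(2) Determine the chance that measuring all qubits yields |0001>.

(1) A full measurement returns |0000> with probability 1/2.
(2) A full measurement returns |0001> with probability 1/2.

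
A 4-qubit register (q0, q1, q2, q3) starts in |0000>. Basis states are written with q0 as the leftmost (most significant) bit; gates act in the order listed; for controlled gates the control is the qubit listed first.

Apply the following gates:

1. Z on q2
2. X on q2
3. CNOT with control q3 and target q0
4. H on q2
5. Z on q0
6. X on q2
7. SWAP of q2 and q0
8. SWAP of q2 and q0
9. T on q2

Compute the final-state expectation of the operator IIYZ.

The observable IIYZ averages to -sqrt(2)/2. Key observation: the block from step 7 through step 8 cancels to the identity and can be dropped.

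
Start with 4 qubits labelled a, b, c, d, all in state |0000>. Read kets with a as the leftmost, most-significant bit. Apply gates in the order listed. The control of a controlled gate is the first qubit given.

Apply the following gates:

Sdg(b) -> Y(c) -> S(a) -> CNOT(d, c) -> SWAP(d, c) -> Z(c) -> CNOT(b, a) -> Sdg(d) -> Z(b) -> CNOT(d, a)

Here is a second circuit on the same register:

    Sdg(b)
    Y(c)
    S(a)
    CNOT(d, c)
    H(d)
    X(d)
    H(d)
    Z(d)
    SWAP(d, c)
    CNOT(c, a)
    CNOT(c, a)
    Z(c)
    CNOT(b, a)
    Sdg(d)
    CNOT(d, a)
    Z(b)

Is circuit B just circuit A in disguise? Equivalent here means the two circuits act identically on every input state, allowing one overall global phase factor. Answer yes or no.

Yes — the two circuits implement the same unitary up to a global phase.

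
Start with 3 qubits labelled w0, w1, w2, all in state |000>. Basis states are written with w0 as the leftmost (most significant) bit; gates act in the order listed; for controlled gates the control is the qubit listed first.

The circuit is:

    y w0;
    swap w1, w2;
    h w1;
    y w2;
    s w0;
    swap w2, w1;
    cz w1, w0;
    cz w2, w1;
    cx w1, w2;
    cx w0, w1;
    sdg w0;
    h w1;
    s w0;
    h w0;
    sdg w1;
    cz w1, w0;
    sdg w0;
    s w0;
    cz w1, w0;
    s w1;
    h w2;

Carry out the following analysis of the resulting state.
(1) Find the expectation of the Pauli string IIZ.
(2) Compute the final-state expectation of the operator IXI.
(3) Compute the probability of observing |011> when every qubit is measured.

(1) In the final state, IIZ has expectation -1. Key observation: steps 15-20 multiply out to the identity, so the circuit reduces to the remaining gates.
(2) The observable IXI averages to 1.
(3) A full measurement returns |011> with probability 1/4.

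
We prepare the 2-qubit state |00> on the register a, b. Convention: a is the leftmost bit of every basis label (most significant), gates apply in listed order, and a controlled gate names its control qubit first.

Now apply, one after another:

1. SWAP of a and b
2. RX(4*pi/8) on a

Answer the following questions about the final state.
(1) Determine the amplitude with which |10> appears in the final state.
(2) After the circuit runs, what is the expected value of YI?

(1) The final state's coefficient on |10> equals -sqrt(2)*I/2.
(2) The expectation value of YI is -1.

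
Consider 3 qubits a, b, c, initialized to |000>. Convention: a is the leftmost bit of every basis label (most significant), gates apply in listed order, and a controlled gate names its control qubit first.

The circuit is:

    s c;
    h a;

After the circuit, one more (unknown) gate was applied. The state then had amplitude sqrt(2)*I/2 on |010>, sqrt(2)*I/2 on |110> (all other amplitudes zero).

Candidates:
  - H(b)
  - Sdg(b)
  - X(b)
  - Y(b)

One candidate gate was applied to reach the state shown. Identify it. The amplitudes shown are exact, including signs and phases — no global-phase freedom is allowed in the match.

The applied gate was Y(b).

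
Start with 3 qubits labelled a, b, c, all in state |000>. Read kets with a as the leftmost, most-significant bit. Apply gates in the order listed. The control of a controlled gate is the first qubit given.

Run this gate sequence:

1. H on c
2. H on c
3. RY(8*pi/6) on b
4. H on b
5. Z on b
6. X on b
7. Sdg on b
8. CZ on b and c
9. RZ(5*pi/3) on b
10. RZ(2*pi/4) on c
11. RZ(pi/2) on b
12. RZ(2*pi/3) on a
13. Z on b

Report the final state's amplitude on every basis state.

The final amplitudes are (sqrt(2) + sqrt(6))*exp(I*pi/3)/4 on |000>, -sqrt(6)/4 + sqrt(2)/4 on |010>, and 0 on every other basis state. Key observation: the block from step 1 through step 2 cancels to the identity and can be dropped.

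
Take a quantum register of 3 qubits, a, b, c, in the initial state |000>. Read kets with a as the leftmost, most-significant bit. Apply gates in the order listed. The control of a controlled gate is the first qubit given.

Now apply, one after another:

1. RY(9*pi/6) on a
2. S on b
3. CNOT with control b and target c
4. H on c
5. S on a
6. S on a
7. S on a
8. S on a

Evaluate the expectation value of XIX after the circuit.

The expectation value of XIX is -1. Key observation: steps 5-8 multiply out to the identity, so the circuit reduces to the remaining gates.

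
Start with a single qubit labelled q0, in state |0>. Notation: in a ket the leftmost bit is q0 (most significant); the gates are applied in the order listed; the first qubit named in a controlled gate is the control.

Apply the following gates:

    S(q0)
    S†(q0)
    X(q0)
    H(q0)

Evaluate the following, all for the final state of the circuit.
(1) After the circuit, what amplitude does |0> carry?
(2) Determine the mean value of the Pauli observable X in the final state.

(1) The final state's coefficient on |0> equals sqrt(2)/2.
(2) The observable X averages to -1.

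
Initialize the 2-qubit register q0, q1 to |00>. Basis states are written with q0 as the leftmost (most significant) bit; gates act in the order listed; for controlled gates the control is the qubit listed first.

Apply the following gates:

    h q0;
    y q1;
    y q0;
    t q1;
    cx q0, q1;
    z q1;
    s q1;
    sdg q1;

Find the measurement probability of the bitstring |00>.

Outcome |00> occurs with probability 0.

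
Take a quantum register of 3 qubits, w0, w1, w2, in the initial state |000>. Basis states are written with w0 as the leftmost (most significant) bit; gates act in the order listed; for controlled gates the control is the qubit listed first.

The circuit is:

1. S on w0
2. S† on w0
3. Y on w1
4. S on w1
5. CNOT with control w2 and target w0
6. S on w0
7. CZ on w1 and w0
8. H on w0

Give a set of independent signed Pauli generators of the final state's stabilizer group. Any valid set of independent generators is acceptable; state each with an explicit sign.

The stabilizer group can be generated by +XII, -IZI, +IIZ, among other valid generating sets. Key observation: gates 1-2 undo each other exactly, leaving only the rest of the circuit to track.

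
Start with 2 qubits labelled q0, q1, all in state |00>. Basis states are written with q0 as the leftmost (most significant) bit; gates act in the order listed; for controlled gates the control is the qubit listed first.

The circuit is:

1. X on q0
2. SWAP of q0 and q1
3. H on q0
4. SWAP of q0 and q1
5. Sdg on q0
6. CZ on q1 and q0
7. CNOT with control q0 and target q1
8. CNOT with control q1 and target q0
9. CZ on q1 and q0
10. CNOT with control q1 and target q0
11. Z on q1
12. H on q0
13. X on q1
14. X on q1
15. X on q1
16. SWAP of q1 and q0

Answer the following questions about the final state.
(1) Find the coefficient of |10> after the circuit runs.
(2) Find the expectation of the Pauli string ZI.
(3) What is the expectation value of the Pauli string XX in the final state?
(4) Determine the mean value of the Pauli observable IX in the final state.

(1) The amplitude on |10> is I/2. Key observation: the block from step 14 through step 15 cancels to the identity and can be dropped.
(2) The expectation value of ZI is 0.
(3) In the final state, XX has expectation -1.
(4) In the final state, IX has expectation -1.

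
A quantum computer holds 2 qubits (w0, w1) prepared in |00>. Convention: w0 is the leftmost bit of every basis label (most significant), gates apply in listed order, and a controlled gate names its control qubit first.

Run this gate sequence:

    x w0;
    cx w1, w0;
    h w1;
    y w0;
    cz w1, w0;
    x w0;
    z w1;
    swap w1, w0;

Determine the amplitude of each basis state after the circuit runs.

After the circuit, the state carries amplitude 0 on |00>, -sqrt(2)*I/2 on |01>, 0 on |10>, sqrt(2)*I/2 on |11>.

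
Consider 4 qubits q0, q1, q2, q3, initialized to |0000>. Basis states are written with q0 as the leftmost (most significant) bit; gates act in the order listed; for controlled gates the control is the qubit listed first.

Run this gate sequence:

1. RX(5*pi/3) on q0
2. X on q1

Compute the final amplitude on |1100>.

The amplitude on |1100> is -I/2.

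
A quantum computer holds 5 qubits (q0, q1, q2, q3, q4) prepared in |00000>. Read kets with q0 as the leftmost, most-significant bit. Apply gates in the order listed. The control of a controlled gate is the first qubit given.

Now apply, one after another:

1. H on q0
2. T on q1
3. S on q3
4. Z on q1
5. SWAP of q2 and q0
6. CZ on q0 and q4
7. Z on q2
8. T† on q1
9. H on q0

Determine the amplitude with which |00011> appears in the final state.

|00011> carries amplitude 0 in the final state.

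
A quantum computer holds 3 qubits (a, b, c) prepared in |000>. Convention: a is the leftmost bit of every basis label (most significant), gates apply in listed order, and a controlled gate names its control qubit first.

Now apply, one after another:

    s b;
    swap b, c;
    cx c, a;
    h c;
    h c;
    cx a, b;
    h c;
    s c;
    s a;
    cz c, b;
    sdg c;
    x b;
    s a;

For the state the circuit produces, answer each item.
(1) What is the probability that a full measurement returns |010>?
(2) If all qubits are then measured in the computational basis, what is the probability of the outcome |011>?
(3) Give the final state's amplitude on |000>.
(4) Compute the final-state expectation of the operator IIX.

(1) Outcome |010> occurs with probability 1/2. Key observation: steps 4-5 multiply out to the identity, so the circuit reduces to the remaining gates.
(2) Outcome |011> occurs with probability 1/2.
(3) The amplitude on |000> is 0.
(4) The expectation value of IIX is 1.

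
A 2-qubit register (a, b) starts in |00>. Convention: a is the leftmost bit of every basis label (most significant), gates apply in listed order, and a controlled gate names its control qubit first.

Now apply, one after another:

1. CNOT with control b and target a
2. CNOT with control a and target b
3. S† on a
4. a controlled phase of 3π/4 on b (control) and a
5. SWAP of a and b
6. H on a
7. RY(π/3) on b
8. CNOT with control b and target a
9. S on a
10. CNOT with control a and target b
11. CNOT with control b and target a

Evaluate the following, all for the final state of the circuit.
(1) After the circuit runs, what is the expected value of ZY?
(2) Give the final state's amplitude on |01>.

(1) In the final state, ZY has expectation 1.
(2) The amplitude on |01> is sqrt(6)*I/4.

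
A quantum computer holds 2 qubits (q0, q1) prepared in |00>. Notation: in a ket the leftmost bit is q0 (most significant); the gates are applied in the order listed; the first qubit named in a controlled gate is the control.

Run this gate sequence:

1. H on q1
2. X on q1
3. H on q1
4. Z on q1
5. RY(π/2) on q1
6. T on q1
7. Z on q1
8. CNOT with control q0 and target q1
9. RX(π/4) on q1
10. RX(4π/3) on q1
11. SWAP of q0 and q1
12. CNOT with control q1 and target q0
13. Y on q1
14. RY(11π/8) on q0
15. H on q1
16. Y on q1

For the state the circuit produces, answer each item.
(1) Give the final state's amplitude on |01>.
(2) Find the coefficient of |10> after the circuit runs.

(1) The amplitude on |01> is -sqrt(sqrt(2)/4 + 1/2)*cos(5*pi/16)/4 - sqrt(3)*sqrt(1/2 - sqrt(2)/4)*cos(5*pi/16)/4 - sqrt(3)*I*sqrt(sqrt(2)/4 + 1/2)*sin(5*pi/16)/4 - I*sqrt(1/2 - sqrt(2)/4)*exp(I*pi/4)*cos(5*pi/16)/4 + I*sqrt(1/2 - sqrt(2)/4)*sin(5*pi/16)/4 + sqrt(3)*sqrt(1/2 - sqrt(2)/4)*exp(I*pi/4)*sin(5*pi/16)/4 + sqrt(sqrt(2)/4 + 1/2)*exp(I*pi/4)*sin(5*pi/16)/4 + sqrt(3)*I*sqrt(sqrt(2)/4 + 1/2)*exp(I*pi/4)*cos(5*pi/16)/4. Key observation: gates 1-4 undo each other exactly, leaving only the rest of the circuit to track.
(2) |10> carries amplitude sqrt(3)*sqrt(1/2 - sqrt(2)/4)*sin(5*pi/16)/4 + sqrt(sqrt(2)/4 + 1/2)*sin(5*pi/16)/4 - sqrt(3)*I*sqrt(sqrt(2)/4 + 1/2)*exp(I*pi/4)*sin(5*pi/16)/4 - sqrt(3)*I*sqrt(sqrt(2)/4 + 1/2)*cos(5*pi/16)/4 + I*sqrt(1/2 - sqrt(2)/4)*cos(5*pi/16)/4 + I*sqrt(1/2 - sqrt(2)/4)*exp(I*pi/4)*sin(5*pi/16)/4 + sqrt(3)*sqrt(1/2 - sqrt(2)/4)*exp(I*pi/4)*cos(5*pi/16)/4 + sqrt(sqrt(2)/4 + 1/2)*exp(I*pi/4)*cos(5*pi/16)/4 in the final state.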